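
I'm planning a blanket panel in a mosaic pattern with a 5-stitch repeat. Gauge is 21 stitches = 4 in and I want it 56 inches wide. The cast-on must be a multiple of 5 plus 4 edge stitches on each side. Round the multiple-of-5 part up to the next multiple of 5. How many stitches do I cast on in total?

21 / 4 = 5.25 sts per inch.
56 × 5.25 = 294.00 sts.
Less 8 edge sts → 286.00 for the repeat.
Next multiple of 5: 290.
Add back 8 edge sts → 298.

Cast on 298 stitches.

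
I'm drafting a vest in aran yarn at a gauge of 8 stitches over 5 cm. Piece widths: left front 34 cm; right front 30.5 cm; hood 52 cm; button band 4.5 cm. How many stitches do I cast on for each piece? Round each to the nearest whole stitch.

left front 54; right front 49; hood 83; button band 7.

Rate = 8/5 = 1.6 sts per cm.
left front: 34 × 1.6 = 54.40 → 54.
right front: 30.5 × 1.6 = 48.80 → 49.
hood: 52 × 1.6 = 83.20 → 83.
button band: 4.5 × 1.6 = 7.20 → 7.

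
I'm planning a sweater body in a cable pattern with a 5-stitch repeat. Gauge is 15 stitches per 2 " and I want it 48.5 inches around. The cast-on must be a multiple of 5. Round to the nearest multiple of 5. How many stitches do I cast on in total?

15 / 2 = 7.5 sts per inch.
48.5 × 7.5 = 363.75 sts.
Nearest multiple of 5: 365.

CO 365 sts.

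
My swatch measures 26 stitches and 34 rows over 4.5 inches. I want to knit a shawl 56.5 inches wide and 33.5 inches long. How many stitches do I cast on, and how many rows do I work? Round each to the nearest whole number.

Stitch gauge = 26/4.5 = 5.778 sts/in; 56.5 × 5.778 = 326.44 → 326 sts.
Row gauge = 34/4.5 = 7.556 rows/in; 33.5 × 7.556 = 253.11 → 253 rows.

Cast on 326 stitches and work 253 rows.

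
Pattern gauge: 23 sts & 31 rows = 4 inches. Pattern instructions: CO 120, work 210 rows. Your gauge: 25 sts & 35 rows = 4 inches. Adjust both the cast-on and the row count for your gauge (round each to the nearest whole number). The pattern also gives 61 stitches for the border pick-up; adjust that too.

Stitches: 120 × 25/23 = 130.43 → 130.
Rows: 210 × 35/31 = 237.10 → 237.
border pick-up: 61 × 25/23 = 66.30 → 66.

Cast on 130 stitches; work 237 rows; border pick-up 66 stitches.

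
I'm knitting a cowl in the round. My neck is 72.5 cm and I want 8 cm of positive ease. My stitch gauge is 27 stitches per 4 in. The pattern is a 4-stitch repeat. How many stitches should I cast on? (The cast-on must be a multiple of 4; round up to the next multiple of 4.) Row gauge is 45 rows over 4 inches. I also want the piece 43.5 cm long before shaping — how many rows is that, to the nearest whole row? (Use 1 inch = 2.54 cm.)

Cast on 216 stitches; work 193 rows.

Finished = 72.5 + 8 = 80.5 cm.
80.5 cm × 1/2.54 = 31.69 inches.
27/4 = 6.75 sts per in; 31.69 × 6.75 = 213.93 sts.
Next multiple of 4 → 216.
43.5 cm = 17.13 inches; × 11.25 = 192.67 → 193 rows.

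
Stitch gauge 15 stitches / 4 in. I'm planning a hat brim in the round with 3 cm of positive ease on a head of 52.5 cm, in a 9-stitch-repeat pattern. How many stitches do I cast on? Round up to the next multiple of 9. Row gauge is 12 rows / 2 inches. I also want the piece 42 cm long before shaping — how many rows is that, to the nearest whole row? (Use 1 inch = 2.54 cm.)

Cast on 90 stitches; work 99 rows.

Finished = 52.5 + 3 = 55.5 cm.
55.5 cm × 1/2.54 = 21.85 inches.
15/4 = 3.75 sts per in; 21.85 × 3.75 = 81.94 sts.
Next multiple of 9 → 90.
42 cm = 16.54 inches; × 6 = 99.21 → 99 rows.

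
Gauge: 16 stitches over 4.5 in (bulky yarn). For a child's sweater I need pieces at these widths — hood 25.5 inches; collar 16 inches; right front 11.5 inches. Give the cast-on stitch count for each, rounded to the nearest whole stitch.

Rate = 16/4.5 = 3.556 sts per in.
hood: 25.5 × 3.556 = 90.67 → 91.
collar: 16 × 3.556 = 56.89 → 57.
right front: 11.5 × 3.556 = 40.89 → 41.

hood 91; collar 57; right front 41.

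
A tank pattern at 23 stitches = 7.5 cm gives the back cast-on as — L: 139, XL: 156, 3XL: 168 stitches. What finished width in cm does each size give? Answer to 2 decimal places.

23/7.5 = 3.067 sts per cm.
L: 139 / 3.067 = 45.326 → 45.33 cm.
XL: 156 / 3.067 = 50.870 → 50.87 cm.
3XL: 168 / 3.067 = 54.783 → 54.78 cm.

L 45.33 cm; XL 50.87 cm; 3XL 54.78 cm.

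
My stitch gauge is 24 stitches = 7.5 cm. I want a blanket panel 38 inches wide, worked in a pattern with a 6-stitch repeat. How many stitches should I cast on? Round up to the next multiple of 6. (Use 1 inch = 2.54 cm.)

38 in = 38 × 2.54 = 96.52 cm.
24 / 7.5 = 3.2 sts/cm.
96.52 × 3.2 = 308.86 sts.
→ 312.

Cast on 312 stitches.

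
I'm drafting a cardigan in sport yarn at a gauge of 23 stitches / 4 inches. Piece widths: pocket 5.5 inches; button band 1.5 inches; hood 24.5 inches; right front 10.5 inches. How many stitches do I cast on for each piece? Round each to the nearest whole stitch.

pocket 32; button band 9; hood 141; right front 60.

Rate = 23/4 = 5.75 sts per in.
pocket: 5.5 × 5.75 = 31.62 → 32.
button band: 1.5 × 5.75 = 8.62 → 9.
hood: 24.5 × 5.75 = 140.88 → 141.
right front: 10.5 × 5.75 = 60.38 → 60.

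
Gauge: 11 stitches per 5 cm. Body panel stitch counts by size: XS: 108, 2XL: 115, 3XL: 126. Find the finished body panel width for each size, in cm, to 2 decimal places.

11/5 = 2.2 sts per cm.
XS: 108 / 2.2 = 49.091 → 49.09 cm.
2XL: 115 / 2.2 = 52.273 → 52.27 cm.
3XL: 126 / 2.2 = 57.273 → 57.27 cm.

XS 49.09 cm; 2XL 52.27 cm; 3XL 57.27 cm.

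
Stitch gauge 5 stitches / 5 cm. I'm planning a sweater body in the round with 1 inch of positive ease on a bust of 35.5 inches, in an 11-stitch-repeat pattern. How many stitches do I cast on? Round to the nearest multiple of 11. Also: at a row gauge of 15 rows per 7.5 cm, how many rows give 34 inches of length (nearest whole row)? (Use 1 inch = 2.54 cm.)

Finished = 35.5 + 1 = 36.5 inches.
36.5 inches × 2.54 = 92.71 cm.
5/5 = 1 sts per cm; 92.71 × 1 = 92.71 sts.
Nearest multiple of 11 → 88.
34 inches = 86.36 cm; × 2 = 172.72 → 173 rows.

Cast on 88 stitches; work 173 rows.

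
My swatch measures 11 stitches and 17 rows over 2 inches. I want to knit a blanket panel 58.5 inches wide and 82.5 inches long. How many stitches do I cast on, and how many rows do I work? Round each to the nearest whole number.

Stitch gauge = 11/2 = 5.5 sts/in; 58.5 × 5.5 = 321.75 → 322 sts.
Row gauge = 17/2 = 8.5 rows/in; 82.5 × 8.5 = 701.25 → 701 rows.

Cast on 322 stitches and work 701 rows.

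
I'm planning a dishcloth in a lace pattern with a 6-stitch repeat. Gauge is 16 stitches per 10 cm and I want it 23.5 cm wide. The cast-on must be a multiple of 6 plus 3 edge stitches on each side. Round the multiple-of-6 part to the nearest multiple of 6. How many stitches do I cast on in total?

16 / 10 = 1.6 sts per cm.
23.5 × 1.6 = 37.60 sts.
Less 6 edge sts → 31.60 for the repeat.
Nearest multiple of 6: 30.
Add back 6 edge sts → 36.

Cast on 36 stitches.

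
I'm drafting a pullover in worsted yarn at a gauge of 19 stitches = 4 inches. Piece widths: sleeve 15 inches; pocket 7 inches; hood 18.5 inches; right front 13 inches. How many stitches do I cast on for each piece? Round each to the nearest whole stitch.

Rate = 19/4 = 4.75 sts per in.
sleeve: 15 × 4.75 = 71.25 → 71.
pocket: 7 × 4.75 = 33.25 → 33.
hood: 18.5 × 4.75 = 87.88 → 88.
right front: 13 × 4.75 = 61.75 → 62.

sleeve 71; pocket 33; hood 88; right front 62.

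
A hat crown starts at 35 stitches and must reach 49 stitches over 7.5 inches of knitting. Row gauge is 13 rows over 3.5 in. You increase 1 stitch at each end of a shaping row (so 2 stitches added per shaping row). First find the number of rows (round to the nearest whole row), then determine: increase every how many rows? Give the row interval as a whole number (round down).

Rows = 7.5 × 3.714 = 27.9 → 28 rows.
Stitches to add: 14 → 7 shaping rows (at 2 st each).
28 / 7 = 4.00 → every 4 rows.

Increase every 4th row.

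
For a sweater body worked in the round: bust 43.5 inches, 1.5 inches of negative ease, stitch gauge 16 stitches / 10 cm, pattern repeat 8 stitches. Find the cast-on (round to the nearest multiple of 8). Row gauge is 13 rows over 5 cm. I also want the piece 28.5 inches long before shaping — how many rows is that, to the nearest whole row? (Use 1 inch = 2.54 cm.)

Finished = 43.5 − 1.5 = 42 inches.
42 inches × 2.54 = 106.68 cm.
16/10 = 1.6 sts per cm; 106.68 × 1.6 = 170.69 sts.
Nearest multiple of 8 → 168.
28.5 inches = 72.39 cm; × 2.6 = 188.21 → 188 rows.

Cast on 168 stitches; work 188 rows.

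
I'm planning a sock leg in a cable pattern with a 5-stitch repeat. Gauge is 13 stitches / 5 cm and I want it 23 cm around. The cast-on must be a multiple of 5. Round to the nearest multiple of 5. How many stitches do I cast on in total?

13 / 5 = 2.6 sts per cm.
23 × 2.6 = 59.80 sts.
Nearest multiple of 5: 60.

60 stitches.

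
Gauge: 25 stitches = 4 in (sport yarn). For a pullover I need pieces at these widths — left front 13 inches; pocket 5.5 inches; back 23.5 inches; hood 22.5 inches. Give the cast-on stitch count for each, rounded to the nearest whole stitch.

Rate = 25/4 = 6.25 sts per in.
left front: 13 × 6.25 = 81.25 → 81.
pocket: 5.5 × 6.25 = 34.38 → 34.
back: 23.5 × 6.25 = 146.88 → 147.
hood: 22.5 × 6.25 = 140.62 → 141.

left front 81; pocket 34; back 147; hood 141.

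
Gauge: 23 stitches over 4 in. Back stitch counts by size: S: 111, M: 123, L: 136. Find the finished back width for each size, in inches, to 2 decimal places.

S 19.30 inches; M 21.39 inches; L 23.65 inches.

23/4 = 5.75 sts per in.
S: 111 / 5.75 = 19.304 → 19.30 in.
M: 123 / 5.75 = 21.391 → 21.39 in.
L: 136 / 5.75 = 23.652 → 23.65 in.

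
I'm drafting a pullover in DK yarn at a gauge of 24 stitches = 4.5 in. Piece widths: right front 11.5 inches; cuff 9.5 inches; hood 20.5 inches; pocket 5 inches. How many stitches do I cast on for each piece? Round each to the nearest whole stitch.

right front 61; cuff 51; hood 109; pocket 27.

Rate = 24/4.5 = 5.333 sts per in.
right front: 11.5 × 5.333 = 61.33 → 61.
cuff: 9.5 × 5.333 = 50.67 → 51.
hood: 20.5 × 5.333 = 109.33 → 109.
pocket: 5 × 5.333 = 26.67 → 27.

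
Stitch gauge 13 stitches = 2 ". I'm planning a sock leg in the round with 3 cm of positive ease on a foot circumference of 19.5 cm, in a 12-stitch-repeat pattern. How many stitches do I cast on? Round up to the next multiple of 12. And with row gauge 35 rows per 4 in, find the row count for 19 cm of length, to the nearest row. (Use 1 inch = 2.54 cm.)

Cast on 60 stitches; work 65 rows.

Finished = 19.5 + 3 = 22.5 cm.
22.5 cm × 1/2.54 = 8.86 inches.
13/2 = 6.5 sts per in; 8.86 × 6.5 = 57.58 sts.
Next multiple of 12 → 60.
19 cm = 7.48 inches; × 8.75 = 65.45 → 65 rows.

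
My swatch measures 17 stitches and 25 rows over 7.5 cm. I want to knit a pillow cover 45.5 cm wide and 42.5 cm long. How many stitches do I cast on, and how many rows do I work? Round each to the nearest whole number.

Stitch gauge = 17/7.5 = 2.267 sts/cm; 45.5 × 2.267 = 103.13 → 103 sts.
Row gauge = 25/7.5 = 3.333 rows/cm; 42.5 × 3.333 = 141.67 → 142 rows.

Cast on 103 stitches and work 142 rows.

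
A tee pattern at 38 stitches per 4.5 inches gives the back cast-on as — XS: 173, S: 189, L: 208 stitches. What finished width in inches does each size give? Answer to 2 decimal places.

38/4.5 = 8.444 sts per in.
XS: 173 / 8.444 = 20.487 → 20.49 in.
S: 189 / 8.444 = 22.382 → 22.38 in.
L: 208 / 8.444 = 24.632 → 24.63 in.

XS 20.49 inches; S 22.38 inches; L 24.63 inches.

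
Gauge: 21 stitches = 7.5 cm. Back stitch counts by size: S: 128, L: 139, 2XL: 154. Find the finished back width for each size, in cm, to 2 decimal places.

21/7.5 = 2.8 sts per cm.
S: 128 / 2.8 = 45.714 → 45.71 cm.
L: 139 / 2.8 = 49.643 → 49.64 cm.
2XL: 154 / 2.8 = 55.000 → 55.00 cm.

S 45.71 cm; L 49.64 cm; 2XL 55.00 cm.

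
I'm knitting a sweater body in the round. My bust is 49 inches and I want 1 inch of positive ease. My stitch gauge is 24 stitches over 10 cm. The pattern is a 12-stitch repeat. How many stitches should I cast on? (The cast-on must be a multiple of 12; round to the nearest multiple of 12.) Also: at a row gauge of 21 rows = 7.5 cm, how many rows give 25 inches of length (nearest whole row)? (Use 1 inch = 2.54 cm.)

Cast on 300 stitches; work 178 rows.

Finished = 49 + 1 = 50 inches.
50 inches × 2.54 = 127.00 cm.
24/10 = 2.4 sts per cm; 127.00 × 2.4 = 304.80 sts.
Nearest multiple of 12 → 300.
25 inches = 63.50 cm; × 2.8 = 177.80 → 178 rows.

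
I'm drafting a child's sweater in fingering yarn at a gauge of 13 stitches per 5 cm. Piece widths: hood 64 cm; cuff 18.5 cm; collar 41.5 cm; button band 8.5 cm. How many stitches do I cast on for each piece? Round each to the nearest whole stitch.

Rate = 13/5 = 2.6 sts per cm.
hood: 64 × 2.6 = 166.40 → 166.
cuff: 18.5 × 2.6 = 48.10 → 48.
collar: 41.5 × 2.6 = 107.90 → 108.
button band: 8.5 × 2.6 = 22.10 → 22.

hood 166; cuff 48; collar 108; button band 22.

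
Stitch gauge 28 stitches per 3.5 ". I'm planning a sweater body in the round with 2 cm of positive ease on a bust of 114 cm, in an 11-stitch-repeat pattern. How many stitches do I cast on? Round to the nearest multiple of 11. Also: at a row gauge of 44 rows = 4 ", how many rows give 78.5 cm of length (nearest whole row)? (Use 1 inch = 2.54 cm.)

Finished = 114 + 2 = 116 cm.
116 cm × 1/2.54 = 45.67 inches.
28/3.5 = 8 sts per in; 45.67 × 8 = 365.35 sts.
Nearest multiple of 11 → 363.
78.5 cm = 30.91 inches; × 11 = 339.96 → 340 rows.

Cast on 363 stitches; work 340 rows.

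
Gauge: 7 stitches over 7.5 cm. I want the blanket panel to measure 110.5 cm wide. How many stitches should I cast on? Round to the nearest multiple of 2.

CO 104 sts.

7 stitches / 7.5 cm = 0.933 stitches per cm.
110.5 × 0.933 = 103.13 stitches.
Round to nearest multiple of 2 → 104.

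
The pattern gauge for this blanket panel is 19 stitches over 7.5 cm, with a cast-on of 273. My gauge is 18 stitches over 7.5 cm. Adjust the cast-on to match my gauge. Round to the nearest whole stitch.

Cast on 259 stitches.

Scale factor = 18 / 19 = 0.947.
273 × 18 / 19 = 258.63 sts.
→ 259 sts.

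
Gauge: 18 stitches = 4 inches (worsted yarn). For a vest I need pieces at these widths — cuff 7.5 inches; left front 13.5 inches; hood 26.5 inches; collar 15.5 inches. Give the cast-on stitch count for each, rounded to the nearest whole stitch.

cuff 34; left front 61; hood 119; collar 70.

Rate = 18/4 = 4.5 sts per in.
cuff: 7.5 × 4.5 = 33.75 → 34.
left front: 13.5 × 4.5 = 60.75 → 61.
hood: 26.5 × 4.5 = 119.25 → 119.
collar: 15.5 × 4.5 = 69.75 → 70.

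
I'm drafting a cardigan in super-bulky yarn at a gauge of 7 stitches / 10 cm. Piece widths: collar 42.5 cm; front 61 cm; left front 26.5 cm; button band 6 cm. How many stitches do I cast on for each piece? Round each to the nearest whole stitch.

Rate = 7/10 = 0.7 sts per cm.
collar: 42.5 × 0.7 = 29.75 → 30.
front: 61 × 0.7 = 42.70 → 43.
left front: 26.5 × 0.7 = 18.55 → 19.
button band: 6 × 0.7 = 4.20 → 4.

collar 30; front 43; left front 19; button band 4.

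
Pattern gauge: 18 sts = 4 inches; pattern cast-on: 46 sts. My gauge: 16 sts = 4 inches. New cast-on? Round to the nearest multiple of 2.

Scale factor = 16 / 18 = 0.889.
46 × 16 / 18 = 40.89 sts.
→ 40 sts.

CO 40 sts.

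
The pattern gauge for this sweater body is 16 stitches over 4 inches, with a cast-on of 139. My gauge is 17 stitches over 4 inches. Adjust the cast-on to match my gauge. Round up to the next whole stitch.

CO 148 sts.

Scale factor = 17 / 16 = 1.062.
139 × 17 / 16 = 147.69 sts.
→ 148 sts.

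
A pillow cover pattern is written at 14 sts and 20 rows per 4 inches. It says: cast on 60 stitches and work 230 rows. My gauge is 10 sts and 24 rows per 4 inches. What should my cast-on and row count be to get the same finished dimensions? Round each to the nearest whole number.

Stitches: 60 × 10/14 = 42.86 → 43.
Rows: 230 × 24/20 = 276.00 → 276.

Cast on 43 stitches; work 276 rows.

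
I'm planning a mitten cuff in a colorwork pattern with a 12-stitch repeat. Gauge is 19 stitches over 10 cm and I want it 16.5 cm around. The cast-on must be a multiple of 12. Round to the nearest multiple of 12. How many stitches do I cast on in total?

19 / 10 = 1.9 sts per cm.
16.5 × 1.9 = 31.35 sts.
Nearest multiple of 12: 36.

Cast on 36 stitches.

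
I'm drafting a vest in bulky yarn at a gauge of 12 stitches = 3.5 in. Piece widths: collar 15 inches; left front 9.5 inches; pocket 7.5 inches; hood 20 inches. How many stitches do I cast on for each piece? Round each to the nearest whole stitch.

Rate = 12/3.5 = 3.429 sts per in.
collar: 15 × 3.429 = 51.43 → 51.
left front: 9.5 × 3.429 = 32.57 → 33.
pocket: 7.5 × 3.429 = 25.71 → 26.
hood: 20 × 3.429 = 68.57 → 69.

collar 51; left front 33; pocket 26; hood 69.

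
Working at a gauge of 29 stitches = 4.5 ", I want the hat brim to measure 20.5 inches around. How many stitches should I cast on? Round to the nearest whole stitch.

Cast on 132 stitches.

29 stitches / 4.5 in = 6.444 stitches per inch.
20.5 × 6.444 = 132.11 stitches.
Round to nearest → 132.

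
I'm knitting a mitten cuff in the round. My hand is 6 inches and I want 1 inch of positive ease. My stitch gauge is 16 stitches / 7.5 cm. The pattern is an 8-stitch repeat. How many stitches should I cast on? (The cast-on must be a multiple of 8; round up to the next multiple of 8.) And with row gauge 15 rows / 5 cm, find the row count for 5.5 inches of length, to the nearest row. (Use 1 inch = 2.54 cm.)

Cast on 40 stitches; work 42 rows.

Finished = 6 + 1 = 7 inches.
7 inches × 2.54 = 17.78 cm.
16/7.5 = 2.133 sts per cm; 17.78 × 2.133 = 37.93 sts.
Next multiple of 8 → 40.
5.5 inches = 13.97 cm; × 3 = 41.91 → 42 rows.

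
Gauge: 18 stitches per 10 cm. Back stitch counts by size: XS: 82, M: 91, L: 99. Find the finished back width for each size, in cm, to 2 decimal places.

18/10 = 1.8 sts per cm.
XS: 82 / 1.8 = 45.556 → 45.56 cm.
M: 91 / 1.8 = 50.556 → 50.56 cm.
L: 99 / 1.8 = 55.000 → 55.00 cm.

XS 45.56 cm; M 50.56 cm; L 55.00 cm.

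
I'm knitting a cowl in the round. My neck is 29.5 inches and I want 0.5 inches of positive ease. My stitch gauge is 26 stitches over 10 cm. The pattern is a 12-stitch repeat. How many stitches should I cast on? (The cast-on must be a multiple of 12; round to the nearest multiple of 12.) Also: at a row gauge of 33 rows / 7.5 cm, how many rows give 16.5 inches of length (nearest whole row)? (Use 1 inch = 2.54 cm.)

Finished = 29.5 + 0.5 = 30 inches.
30 inches × 2.54 = 76.20 cm.
26/10 = 2.6 sts per cm; 76.20 × 2.6 = 198.12 sts.
Nearest multiple of 12 → 204.
16.5 inches = 41.91 cm; × 4.4 = 184.40 → 184 rows.

Cast on 204 stitches; work 184 rows.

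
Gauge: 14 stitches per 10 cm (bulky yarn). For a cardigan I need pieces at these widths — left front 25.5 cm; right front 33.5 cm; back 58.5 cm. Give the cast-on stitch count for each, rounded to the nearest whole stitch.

left front 36; right front 47; back 82.

Rate = 14/10 = 1.4 sts per cm.
left front: 25.5 × 1.4 = 35.70 → 36.
right front: 33.5 × 1.4 = 46.90 → 47.
back: 58.5 × 1.4 = 81.90 → 82.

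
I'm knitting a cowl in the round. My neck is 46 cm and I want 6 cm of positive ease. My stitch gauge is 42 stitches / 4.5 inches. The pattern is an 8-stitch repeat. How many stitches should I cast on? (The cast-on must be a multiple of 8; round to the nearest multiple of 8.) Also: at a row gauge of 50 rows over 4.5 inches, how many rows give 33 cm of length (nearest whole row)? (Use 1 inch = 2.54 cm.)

Cast on 192 stitches; work 144 rows.

Finished = 46 + 6 = 52 cm.
52 cm × 1/2.54 = 20.47 inches.
42/4.5 = 9.333 sts per in; 20.47 × 9.333 = 191.08 sts.
Nearest multiple of 8 → 192.
33 cm = 12.99 inches; × 11.111 = 144.36 → 144 rows.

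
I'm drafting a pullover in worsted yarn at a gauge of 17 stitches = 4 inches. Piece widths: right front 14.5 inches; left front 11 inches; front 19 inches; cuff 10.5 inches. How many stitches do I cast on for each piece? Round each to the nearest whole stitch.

right front 62; left front 47; front 81; cuff 45.

Rate = 17/4 = 4.25 sts per in.
right front: 14.5 × 4.25 = 61.62 → 62.
left front: 11 × 4.25 = 46.75 → 47.
front: 19 × 4.25 = 80.75 → 81.
cuff: 10.5 × 4.25 = 44.62 → 45.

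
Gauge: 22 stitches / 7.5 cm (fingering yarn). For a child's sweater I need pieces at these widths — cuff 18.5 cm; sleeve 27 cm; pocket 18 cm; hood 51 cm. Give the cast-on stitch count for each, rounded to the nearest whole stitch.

Rate = 22/7.5 = 2.933 sts per cm.
cuff: 18.5 × 2.933 = 54.27 → 54.
sleeve: 27 × 2.933 = 79.20 → 79.
pocket: 18 × 2.933 = 52.80 → 53.
hood: 51 × 2.933 = 149.60 → 150.

cuff 54; sleeve 79; pocket 53; hood 150.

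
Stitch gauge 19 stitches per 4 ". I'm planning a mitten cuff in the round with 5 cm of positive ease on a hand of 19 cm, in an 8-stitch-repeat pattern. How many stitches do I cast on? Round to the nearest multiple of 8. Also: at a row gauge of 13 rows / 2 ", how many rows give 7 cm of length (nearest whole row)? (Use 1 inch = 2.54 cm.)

Finished = 19 + 5 = 24 cm.
24 cm × 1/2.54 = 9.45 inches.
19/4 = 4.75 sts per in; 9.45 × 4.75 = 44.88 sts.
Nearest multiple of 8 → 48.
7 cm = 2.76 inches; × 6.5 = 17.91 → 18 rows.

Cast on 48 stitches; work 18 rows.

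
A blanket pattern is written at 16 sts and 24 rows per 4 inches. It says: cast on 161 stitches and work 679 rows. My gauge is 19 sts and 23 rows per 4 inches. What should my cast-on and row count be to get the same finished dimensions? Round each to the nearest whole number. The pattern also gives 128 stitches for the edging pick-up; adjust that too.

Stitches: 161 × 19/16 = 191.19 → 191.
Rows: 679 × 23/24 = 650.71 → 651.
edging pick-up: 128 × 19/16 = 152.00 → 152.

Cast on 191 stitches; work 651 rows; edging pick-up 152 stitches.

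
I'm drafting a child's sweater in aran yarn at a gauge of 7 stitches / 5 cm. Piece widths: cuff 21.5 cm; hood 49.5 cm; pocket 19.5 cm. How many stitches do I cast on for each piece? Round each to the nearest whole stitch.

Rate = 7/5 = 1.4 sts per cm.
cuff: 21.5 × 1.4 = 30.10 → 30.
hood: 49.5 × 1.4 = 69.30 → 69.
pocket: 19.5 × 1.4 = 27.30 → 27.

cuff 30; hood 69; pocket 27.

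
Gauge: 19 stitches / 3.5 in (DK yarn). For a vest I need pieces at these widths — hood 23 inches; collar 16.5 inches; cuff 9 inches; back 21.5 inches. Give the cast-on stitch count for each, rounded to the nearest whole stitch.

Rate = 19/3.5 = 5.429 sts per in.
hood: 23 × 5.429 = 124.86 → 125.
collar: 16.5 × 5.429 = 89.57 → 90.
cuff: 9 × 5.429 = 48.86 → 49.
back: 21.5 × 5.429 = 116.71 → 117.

hood 125; collar 90; cuff 49; back 117.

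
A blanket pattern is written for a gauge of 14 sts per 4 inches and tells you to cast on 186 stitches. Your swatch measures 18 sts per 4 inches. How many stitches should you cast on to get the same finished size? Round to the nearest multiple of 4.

Cast on 240 stitches.

Scale factor = 18 / 14 = 1.286.
186 × 18 / 14 = 239.14 sts.
→ 240 sts.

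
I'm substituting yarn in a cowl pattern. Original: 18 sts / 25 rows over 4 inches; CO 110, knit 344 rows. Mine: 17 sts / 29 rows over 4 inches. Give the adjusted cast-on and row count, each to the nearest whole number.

Stitches: 110 × 17/18 = 103.89 → 104.
Rows: 344 × 29/25 = 399.04 → 399.

Cast on 104 stitches; work 399 rows.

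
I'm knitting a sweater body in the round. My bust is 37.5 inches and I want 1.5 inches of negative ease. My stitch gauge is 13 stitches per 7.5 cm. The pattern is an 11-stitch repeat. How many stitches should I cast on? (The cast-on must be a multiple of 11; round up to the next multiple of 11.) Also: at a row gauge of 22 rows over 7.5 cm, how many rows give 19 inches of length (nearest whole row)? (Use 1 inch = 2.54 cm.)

Finished = 37.5 − 1.5 = 36 inches.
36 inches × 2.54 = 91.44 cm.
13/7.5 = 1.733 sts per cm; 91.44 × 1.733 = 158.50 sts.
Next multiple of 11 → 165.
19 inches = 48.26 cm; × 2.933 = 141.56 → 142 rows.

Cast on 165 stitches; work 142 rows.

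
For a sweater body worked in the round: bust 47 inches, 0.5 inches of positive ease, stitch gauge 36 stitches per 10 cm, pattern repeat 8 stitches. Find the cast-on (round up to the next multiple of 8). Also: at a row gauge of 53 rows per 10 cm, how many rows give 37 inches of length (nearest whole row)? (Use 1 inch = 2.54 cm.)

Finished = 47 + 0.5 = 47.5 inches.
47.5 inches × 2.54 = 120.65 cm.
36/10 = 3.6 sts per cm; 120.65 × 3.6 = 434.34 sts.
Next multiple of 8 → 440.
37 inches = 93.98 cm; × 5.3 = 498.09 → 498 rows.

Cast on 440 stitches; work 498 rows.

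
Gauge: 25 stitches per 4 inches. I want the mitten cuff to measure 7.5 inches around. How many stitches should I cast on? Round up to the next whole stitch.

47 stitches.

25 stitches / 4 in = 6.25 stitches per inch.
7.5 × 6.25 = 46.88 stitches.
Round up → 47.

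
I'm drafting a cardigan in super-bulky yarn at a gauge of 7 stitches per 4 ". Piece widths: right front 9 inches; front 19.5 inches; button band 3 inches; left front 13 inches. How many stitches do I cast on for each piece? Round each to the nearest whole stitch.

right front 16; front 34; button band 5; left front 23.

Rate = 7/4 = 1.75 sts per in.
right front: 9 × 1.75 = 15.75 → 16.
front: 19.5 × 1.75 = 34.12 → 34.
button band: 3 × 1.75 = 5.25 → 5.
left front: 13 × 1.75 = 22.75 → 23.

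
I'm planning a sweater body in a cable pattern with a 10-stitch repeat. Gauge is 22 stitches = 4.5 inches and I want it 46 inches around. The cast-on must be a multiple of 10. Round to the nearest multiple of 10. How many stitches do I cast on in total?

22 / 4.5 = 4.889 sts per inch.
46 × 4.889 = 224.89 sts.
Nearest multiple of 10: 220.

220 stitches.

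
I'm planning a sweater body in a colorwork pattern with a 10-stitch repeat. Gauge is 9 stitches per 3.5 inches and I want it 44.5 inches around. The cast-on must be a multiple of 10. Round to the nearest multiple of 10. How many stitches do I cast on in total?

9 / 3.5 = 2.571 sts per inch.
44.5 × 2.571 = 114.43 sts.
Nearest multiple of 10: 110.

CO 110 sts.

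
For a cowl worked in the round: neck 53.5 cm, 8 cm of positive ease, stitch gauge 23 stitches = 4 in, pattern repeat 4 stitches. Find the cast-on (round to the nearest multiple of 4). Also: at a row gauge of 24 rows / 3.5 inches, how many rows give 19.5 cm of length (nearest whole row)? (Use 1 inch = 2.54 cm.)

Finished = 53.5 + 8 = 61.5 cm.
61.5 cm × 1/2.54 = 24.21 inches.
23/4 = 5.75 sts per in; 24.21 × 5.75 = 139.22 sts.
Nearest multiple of 4 → 140.
19.5 cm = 7.68 inches; × 6.857 = 52.64 → 53 rows.

Cast on 140 stitches; work 53 rows.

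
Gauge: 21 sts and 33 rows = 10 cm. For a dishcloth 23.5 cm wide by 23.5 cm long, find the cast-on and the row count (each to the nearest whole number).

Cast on 49 stitches and work 78 rows.

Stitch gauge = 21/10 = 2.1 sts/cm; 23.5 × 2.1 = 49.35 → 49 sts.
Row gauge = 33/10 = 3.3 rows/cm; 23.5 × 3.3 = 77.55 → 78 rows.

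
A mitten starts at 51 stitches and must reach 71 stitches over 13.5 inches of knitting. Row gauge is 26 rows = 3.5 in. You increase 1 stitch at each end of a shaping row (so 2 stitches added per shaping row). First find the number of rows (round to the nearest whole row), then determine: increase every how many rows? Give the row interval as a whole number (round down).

Rows = 13.5 × 7.429 = 100.3 → 100 rows.
Stitches to add: 20 → 10 shaping rows (at 2 st each).
100 / 10 = 10.00 → every 10 rows.

Increase every 10th row.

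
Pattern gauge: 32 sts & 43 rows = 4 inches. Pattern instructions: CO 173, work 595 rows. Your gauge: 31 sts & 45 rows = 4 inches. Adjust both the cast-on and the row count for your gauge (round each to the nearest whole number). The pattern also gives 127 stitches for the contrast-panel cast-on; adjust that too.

Stitches: 173 × 31/32 = 167.59 → 168.
Rows: 595 × 45/43 = 622.67 → 623.
contrast-panel cast-on: 127 × 31/32 = 123.03 → 123.

Cast on 168 stitches; work 623 rows; contrast-panel cast-on 123 stitches.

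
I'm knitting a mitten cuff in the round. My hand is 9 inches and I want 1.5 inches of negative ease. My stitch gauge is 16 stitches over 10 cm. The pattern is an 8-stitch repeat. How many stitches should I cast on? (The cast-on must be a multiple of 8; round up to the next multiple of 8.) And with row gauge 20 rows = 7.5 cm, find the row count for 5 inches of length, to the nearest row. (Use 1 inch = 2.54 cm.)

Finished = 9 − 1.5 = 7.5 inches.
7.5 inches × 2.54 = 19.05 cm.
16/10 = 1.6 sts per cm; 19.05 × 1.6 = 30.48 sts.
Next multiple of 8 → 32.
5 inches = 12.70 cm; × 2.667 = 33.87 → 34 rows.

Cast on 32 stitches; work 34 rows.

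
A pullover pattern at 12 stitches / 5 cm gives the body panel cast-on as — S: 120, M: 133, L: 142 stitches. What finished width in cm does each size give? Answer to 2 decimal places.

12/5 = 2.4 sts per cm.
S: 120 / 2.4 = 50.000 → 50.00 cm.
M: 133 / 2.4 = 55.417 → 55.42 cm.
L: 142 / 2.4 = 59.167 → 59.17 cm.

S 50.00 cm; M 55.42 cm; L 59.17 cm.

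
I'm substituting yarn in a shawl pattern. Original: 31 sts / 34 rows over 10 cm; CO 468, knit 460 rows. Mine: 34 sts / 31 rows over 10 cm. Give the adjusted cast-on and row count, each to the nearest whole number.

Cast on 513 stitches; work 419 rows.

Stitches: 468 × 34/31 = 513.29 → 513.
Rows: 460 × 31/34 = 419.41 → 419.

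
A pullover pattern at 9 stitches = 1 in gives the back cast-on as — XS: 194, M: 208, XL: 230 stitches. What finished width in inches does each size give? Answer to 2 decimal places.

XS 21.56 inches; M 23.11 inches; XL 25.56 inches.

9/1 = 9 sts per in.
XS: 194 / 9 = 21.556 → 21.56 in.
M: 208 / 9 = 23.111 → 23.11 in.
XL: 230 / 9 = 25.556 → 25.56 in.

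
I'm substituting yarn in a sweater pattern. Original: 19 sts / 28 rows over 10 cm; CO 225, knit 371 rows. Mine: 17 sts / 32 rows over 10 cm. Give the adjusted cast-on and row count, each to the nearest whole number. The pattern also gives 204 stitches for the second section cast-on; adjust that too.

Stitches: 225 × 17/19 = 201.32 → 201.
Rows: 371 × 32/28 = 424.00 → 424.
second section cast-on: 204 × 17/19 = 182.53 → 183.

Cast on 201 stitches; work 424 rows; second section cast-on 183 stitches.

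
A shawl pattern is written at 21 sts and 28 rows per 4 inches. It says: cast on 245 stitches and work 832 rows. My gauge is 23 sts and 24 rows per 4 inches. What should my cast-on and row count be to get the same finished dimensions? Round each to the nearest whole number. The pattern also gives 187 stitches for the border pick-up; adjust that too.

Stitches: 245 × 23/21 = 268.33 → 268.
Rows: 832 × 24/28 = 713.14 → 713.
border pick-up: 187 × 23/21 = 204.81 → 205.

Cast on 268 stitches; work 713 rows; border pick-up 205 stitches.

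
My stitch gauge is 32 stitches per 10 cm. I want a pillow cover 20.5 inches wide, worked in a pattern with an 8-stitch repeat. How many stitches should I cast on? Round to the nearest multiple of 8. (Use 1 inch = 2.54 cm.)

168 stitches.

20.5 in = 20.5 × 2.54 = 52.07 cm.
32 / 10 = 3.2 sts/cm.
52.07 × 3.2 = 166.62 sts.
→ 168.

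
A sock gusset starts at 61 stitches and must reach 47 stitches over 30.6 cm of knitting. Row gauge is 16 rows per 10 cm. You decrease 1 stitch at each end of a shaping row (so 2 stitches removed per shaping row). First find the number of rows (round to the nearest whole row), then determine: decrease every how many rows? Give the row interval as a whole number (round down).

Rows = 30.6 × 1.6 = 49.0 → 49 rows.
Stitches to remove: 14 → 7 shaping rows (at 2 st each).
49 / 7 = 7.00 → every 7 rows.

Decrease every 7th row.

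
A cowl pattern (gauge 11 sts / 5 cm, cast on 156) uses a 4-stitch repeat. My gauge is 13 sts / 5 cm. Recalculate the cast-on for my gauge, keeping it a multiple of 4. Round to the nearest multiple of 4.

Cast on 184 stitches.

156 × 13 / 11 = 184.36.
Nearest multiple of 4: 184.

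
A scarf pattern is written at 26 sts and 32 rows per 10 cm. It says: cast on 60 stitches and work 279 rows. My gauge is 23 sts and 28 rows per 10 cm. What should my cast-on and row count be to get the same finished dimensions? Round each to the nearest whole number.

Stitches: 60 × 23/26 = 53.08 → 53.
Rows: 279 × 28/32 = 244.12 → 244.

Cast on 53 stitches; work 244 rows.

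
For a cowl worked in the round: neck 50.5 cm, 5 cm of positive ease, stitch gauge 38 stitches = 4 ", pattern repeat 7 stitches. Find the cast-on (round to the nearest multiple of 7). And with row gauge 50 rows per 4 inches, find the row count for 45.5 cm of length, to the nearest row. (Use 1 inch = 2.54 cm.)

Cast on 210 stitches; work 224 rows.

Finished = 50.5 + 5 = 55.5 cm.
55.5 cm × 1/2.54 = 21.85 inches.
38/4 = 9.5 sts per in; 21.85 × 9.5 = 207.58 sts.
Nearest multiple of 7 → 210.
45.5 cm = 17.91 inches; × 12.5 = 223.92 → 224 rows.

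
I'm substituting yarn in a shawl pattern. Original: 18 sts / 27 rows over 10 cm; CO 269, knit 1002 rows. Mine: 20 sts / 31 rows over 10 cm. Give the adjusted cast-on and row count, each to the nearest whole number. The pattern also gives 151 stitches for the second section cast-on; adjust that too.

Cast on 299 stitches; work 1150 rows; second section cast-on 168 stitches.

Stitches: 269 × 20/18 = 298.89 → 299.
Rows: 1002 × 31/27 = 1150.44 → 1150.
second section cast-on: 151 × 20/18 = 167.78 → 168.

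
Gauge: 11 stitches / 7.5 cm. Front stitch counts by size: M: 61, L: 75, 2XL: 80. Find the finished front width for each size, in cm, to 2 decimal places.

M 41.59 cm; L 51.14 cm; 2XL 54.55 cm.

11/7.5 = 1.467 sts per cm.
M: 61 / 1.467 = 41.591 → 41.59 cm.
L: 75 / 1.467 = 51.136 → 51.14 cm.
2XL: 80 / 1.467 = 54.545 → 54.55 cm.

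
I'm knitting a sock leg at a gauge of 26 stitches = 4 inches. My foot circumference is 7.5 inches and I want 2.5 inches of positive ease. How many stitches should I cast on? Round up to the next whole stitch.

CO 65 sts.

Finished = 7.5 + 2.5 = 10 in.
26 / 4 = 6.5 sts per inch.
10.00 × 6.5 = 65.00 sts.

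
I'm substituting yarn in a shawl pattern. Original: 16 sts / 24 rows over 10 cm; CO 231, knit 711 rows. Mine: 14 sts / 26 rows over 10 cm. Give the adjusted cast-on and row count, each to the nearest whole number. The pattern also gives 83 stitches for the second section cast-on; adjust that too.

Cast on 202 stitches; work 770 rows; second section cast-on 73 stitches.

Stitches: 231 × 14/16 = 202.12 → 202.
Rows: 711 × 26/24 = 770.25 → 770.
second section cast-on: 83 × 14/16 = 72.62 → 73.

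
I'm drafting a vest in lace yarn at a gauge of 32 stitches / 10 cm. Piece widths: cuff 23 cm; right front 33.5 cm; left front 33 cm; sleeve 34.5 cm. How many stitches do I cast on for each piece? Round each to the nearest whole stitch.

Rate = 32/10 = 3.2 sts per cm.
cuff: 23 × 3.2 = 73.60 → 74.
right front: 33.5 × 3.2 = 107.20 → 107.
left front: 33 × 3.2 = 105.60 → 106.
sleeve: 34.5 × 3.2 = 110.40 → 110.

cuff 74; right front 107; left front 106; sleeve 110.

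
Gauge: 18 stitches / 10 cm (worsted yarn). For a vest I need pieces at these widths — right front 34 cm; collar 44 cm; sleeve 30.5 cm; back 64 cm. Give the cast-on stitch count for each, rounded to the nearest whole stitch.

Rate = 18/10 = 1.8 sts per cm.
right front: 34 × 1.8 = 61.20 → 61.
collar: 44 × 1.8 = 79.20 → 79.
sleeve: 30.5 × 1.8 = 54.90 → 55.
back: 64 × 1.8 = 115.20 → 115.

right front 61; collar 79; sleeve 55; back 115.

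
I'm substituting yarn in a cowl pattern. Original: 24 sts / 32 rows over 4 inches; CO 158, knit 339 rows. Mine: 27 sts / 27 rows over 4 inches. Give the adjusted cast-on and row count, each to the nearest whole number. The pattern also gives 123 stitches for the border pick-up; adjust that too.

Cast on 178 stitches; work 286 rows; border pick-up 138 stitches.

Stitches: 158 × 27/24 = 177.75 → 178.
Rows: 339 × 27/32 = 286.03 → 286.
border pick-up: 123 × 27/24 = 138.38 → 138.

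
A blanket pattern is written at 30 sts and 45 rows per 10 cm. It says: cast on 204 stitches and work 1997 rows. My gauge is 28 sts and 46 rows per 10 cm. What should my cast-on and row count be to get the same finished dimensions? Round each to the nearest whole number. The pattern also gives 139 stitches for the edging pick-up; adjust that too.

Stitches: 204 × 28/30 = 190.40 → 190.
Rows: 1997 × 46/45 = 2041.38 → 2041.
edging pick-up: 139 × 28/30 = 129.73 → 130.

Cast on 190 stitches; work 2041 rows; edging pick-up 130 stitches.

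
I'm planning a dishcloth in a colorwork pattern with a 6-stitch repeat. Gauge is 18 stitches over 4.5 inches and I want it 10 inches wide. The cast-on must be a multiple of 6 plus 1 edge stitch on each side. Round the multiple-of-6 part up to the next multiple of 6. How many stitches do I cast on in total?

44 stitches.

18 / 4.5 = 4 sts per inch.
10 × 4 = 40.00 sts.
Less 2 edge sts → 38.00 for the repeat.
Next multiple of 6: 42.
Add back 2 edge sts → 44.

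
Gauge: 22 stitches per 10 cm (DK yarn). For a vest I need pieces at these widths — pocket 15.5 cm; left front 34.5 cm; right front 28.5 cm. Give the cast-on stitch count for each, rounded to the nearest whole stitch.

pocket 34; left front 76; right front 63.

Rate = 22/10 = 2.2 sts per cm.
pocket: 15.5 × 2.2 = 34.10 → 34.
left front: 34.5 × 2.2 = 75.90 → 76.
right front: 28.5 × 2.2 = 62.70 → 63.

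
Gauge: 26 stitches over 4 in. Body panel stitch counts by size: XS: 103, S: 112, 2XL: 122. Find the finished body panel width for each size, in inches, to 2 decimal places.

XS 15.85 inches; S 17.23 inches; 2XL 18.77 inches.

26/4 = 6.5 sts per in.
XS: 103 / 6.5 = 15.846 → 15.85 in.
S: 112 / 6.5 = 17.231 → 17.23 in.
2XL: 122 / 6.5 = 18.769 → 18.77 in.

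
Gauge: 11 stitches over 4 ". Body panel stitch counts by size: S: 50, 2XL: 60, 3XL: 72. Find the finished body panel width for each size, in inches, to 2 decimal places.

11/4 = 2.75 sts per in.
S: 50 / 2.75 = 18.182 → 18.18 in.
2XL: 60 / 2.75 = 21.818 → 21.82 in.
3XL: 72 / 2.75 = 26.182 → 26.18 in.

S 18.18 inches; 2XL 21.82 inches; 3XL 26.18 inches.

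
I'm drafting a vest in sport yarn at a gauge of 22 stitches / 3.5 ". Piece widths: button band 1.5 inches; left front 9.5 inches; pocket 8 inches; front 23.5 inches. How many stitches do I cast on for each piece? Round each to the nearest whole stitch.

button band 9; left front 60; pocket 50; front 148.

Rate = 22/3.5 = 6.286 sts per in.
button band: 1.5 × 6.286 = 9.43 → 9.
left front: 9.5 × 6.286 = 59.71 → 60.
pocket: 8 × 6.286 = 50.29 → 50.
front: 23.5 × 6.286 = 147.71 → 148.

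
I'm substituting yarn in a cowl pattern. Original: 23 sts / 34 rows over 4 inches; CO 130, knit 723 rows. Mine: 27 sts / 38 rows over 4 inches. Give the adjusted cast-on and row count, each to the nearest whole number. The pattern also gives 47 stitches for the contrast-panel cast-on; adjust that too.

Cast on 153 stitches; work 808 rows; contrast-panel cast-on 55 stitches.

Stitches: 130 × 27/23 = 152.61 → 153.
Rows: 723 × 38/34 = 808.06 → 808.
contrast-panel cast-on: 47 × 27/23 = 55.17 → 55.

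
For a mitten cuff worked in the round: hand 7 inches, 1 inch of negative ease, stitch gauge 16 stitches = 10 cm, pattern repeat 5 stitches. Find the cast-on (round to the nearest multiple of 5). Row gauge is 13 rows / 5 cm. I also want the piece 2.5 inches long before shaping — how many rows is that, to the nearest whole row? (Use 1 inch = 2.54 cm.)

Cast on 25 stitches; work 17 rows.

Finished = 7 − 1 = 6 inches.
6 inches × 2.54 = 15.24 cm.
16/10 = 1.6 sts per cm; 15.24 × 1.6 = 24.38 sts.
Nearest multiple of 5 → 25.
2.5 inches = 6.35 cm; × 2.6 = 16.51 → 17 rows.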